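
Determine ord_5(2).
Powers of 2 mod 5: 2^1≡2, 2^2≡4, 2^3≡3, 2^4≡1. Order = 4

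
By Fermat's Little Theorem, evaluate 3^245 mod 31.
By Fermat: 3^{30} ≡ 1 (mod 31). 245 ≡ 5 (mod 30). So 3^{245} ≡ 3^{5} ≡ 26 (mod 31)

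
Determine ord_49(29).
Powers of 29 mod 49: 29^1≡29, 29^2≡8, 29^3≡36, 29^4≡15, 29^5≡43, 29^6≡22, 29^7≡1. Order = 7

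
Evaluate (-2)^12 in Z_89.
Using repeated squaring. (-2) ≡ 87 (mod 89). 12 = 8 + 4 (binary 1100). Repeated squaring mod 89: 87^1 ≡ 87; 87^2 ≡ 87² = 7569 ≡ 4; 87^4 ≡ 4² = 16 ≡ 16; 87^8 ≡ 16² = 256 ≡ 78. Multiply: (-2)^12 ≡ 87^8 × 87^4 ≡ 78 × 16 (mod 89): 78 × 16 = 1248 ≡ 2. So (-2)^12 ≡ 2 (mod 89).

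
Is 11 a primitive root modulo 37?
p - 1 = 36 has prime divisors 2, 3. Check 11^(36/q) mod 37 for each: 11^(36/2) = 11^18 ≡ 1, 11^(36/3) = 11^12 ≡ 1 (mod 37). Since 11^18 ≡ 1 (mod 37), the order of 11 divides 18 (in fact the order is 6) ≠ 36, so it is not a primitive root.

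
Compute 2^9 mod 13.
9 = 8 + 1 (binary 1001). Repeated squaring mod 13: 2^1 ≡ 2; 2^2 ≡ 2² = 4 ≡ 4; 2^4 ≡ 4² = 16 ≡ 3; 2^8 ≡ 3² = 9 ≡ 9. Multiply: 2^9 = 2^8 × 2^1 ≡ 9 × 2 (mod 13): 9 × 2 = 18 ≡ 5. So 2^9 ≡ 5 (mod 13).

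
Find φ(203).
168

Prime factorization: 203 = 7 × 29
Using the formula φ(n) = n × Π(1 - 1/p) for each prime factor p:
φ(203) = 203 × (1 - 1/7) × (1 - 1/29)
φ(203) = 168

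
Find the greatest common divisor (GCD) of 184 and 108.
4

Using the Euclidean algorithm:
184 = 1 × 108 + 76
108 = 1 × 76 + 32
76 = 2 × 32 + 12
32 = 2 × 12 + 8
12 = 1 × 8 + 4
8 = 2 × 4 + 0

GCD(184, 108) = 4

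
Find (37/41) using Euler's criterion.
(37/41) = 37^{20} mod 41 = 1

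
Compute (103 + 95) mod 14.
2

(103 + 95) = 198
198 mod 14 = 2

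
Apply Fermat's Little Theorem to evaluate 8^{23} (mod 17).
15

By Fermat's Little Theorem, a^(p-1) ≡ 1 (mod p) for prime p and gcd(a, p) = 1
Here p = 17, so 8^16 ≡ 1 (mod 17)
We can reduce the exponent: 23 mod 16 = 7
So 8^23 ≡ 8^7 (mod 17)
Computing: 8^7 mod 17 = 15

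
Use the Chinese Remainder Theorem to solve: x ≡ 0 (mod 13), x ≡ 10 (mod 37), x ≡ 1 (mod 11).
3081

Using the Chinese Remainder Theorem:
M = product of moduli = 5291
For equation 1: M_1 = 407, 407 ≡ 4 (mod 13), inverse of 407 mod 13 is 10 (check: 4 × 10 = 40 ≡ 1 (mod 13))
For equation 2: M_2 = 143, 143 ≡ 32 (mod 37), inverse of 143 mod 37 is 22 (check: 32 × 22 = 704 ≡ 1 (mod 37))
For equation 3: M_3 = 481, 481 ≡ 8 (mod 11), inverse of 481 mod 11 is 7 (check: 8 × 7 = 56 ≡ 1 (mod 11))
Combine: x ≡ Σ r_i×M_i×(M_i⁻¹ mod m_i) = 0×407×10 + 10×143×22 + 1×481×7 = 0 + 31460 + 3367 = 34827
34827 mod 5291 = 3081
x ≡ 3081 (mod 5291)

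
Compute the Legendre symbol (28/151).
(28/151) = 28^{75} mod 151 = -1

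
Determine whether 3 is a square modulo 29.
By Euler's criterion: 3^{14} ≡ 28 (mod 29). Since this equals -1 (≡ 28), 3 is not a QR.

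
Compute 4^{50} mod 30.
16

Using successive squaring:
Binary expansion of 50: 110010
Powers of 4 mod 30 (each is the square of the previous):
  4^1 ≡ 4 (mod 30)
  4^2 ≡ 4² = 16 ≡ 16 (mod 30)
  4^4 ≡ 16² = 256 ≡ 16 (mod 30)
  4^8 ≡ 16² = 256 ≡ 16 (mod 30)
  4^16 ≡ 16² = 256 ≡ 16 (mod 30)
  4^32 ≡ 16² = 256 ≡ 16 (mod 30)
50 = 32 + 16 + 2, so 4^50 = 4^32 × 4^16 × 4^2 ≡ 16 × 16 × 16 (mod 30)
Multiplying step by step:
  16 × 16 = 256 ≡ 16 (mod 30)
  16 × 16 = 256 ≡ 16 (mod 30)
Result: 4^50 ≡ 16 (mod 30)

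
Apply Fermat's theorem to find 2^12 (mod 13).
By Fermat's Little Theorem, 2^{12} ≡ 1 (mod 13) since 13 is prime and gcd(2, 13) = 1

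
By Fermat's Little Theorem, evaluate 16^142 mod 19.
By Fermat: 16^{18} ≡ 1 (mod 19). 142 = 7×18 + 16. So 16^{142} ≡ 16^{16} ≡ 17 (mod 19)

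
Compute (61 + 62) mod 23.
8

(61 + 62) = 123
123 mod 23 = 8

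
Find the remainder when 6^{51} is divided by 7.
By Fermat: 6^{6} ≡ 1 (mod 7). 51 = 8×6 + 3. So 6^{51} ≡ 6^{3} ≡ 6 (mod 7)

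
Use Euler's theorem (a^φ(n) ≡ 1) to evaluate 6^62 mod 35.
By Euler: 6^{24} ≡ 1 (mod 35) since gcd(6, 35) = 1. 62 = 2×24 + 14. So 6^{62} ≡ 6^{14} ≡ 1 (mod 35)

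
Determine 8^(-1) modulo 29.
8^(-1) ≡ 11 (mod 29). Verification: 8 × 11 = 88 ≡ 1 (mod 29)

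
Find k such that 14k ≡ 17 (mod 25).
3

Since gcd(14, 25) = 1 divides 17, a solution exists.
Multiply both sides by the inverse of 14 mod 25:
  14^(-1) mod 25 = 9
  x ≡ 9 × 17 ≡ 153 ≡ 3 (mod 25)
Verification: 14 × 3 = 42 = 1 × 25 + 17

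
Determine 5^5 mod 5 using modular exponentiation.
5 ≡ 0 (mod 5). 5 = 4 + 1 (binary 101). Repeated squaring mod 5: 0^1 ≡ 0; 0^2 ≡ 0² = 0 ≡ 0; 0^4 ≡ 0² = 0 ≡ 0. Multiply: 5^5 ≡ 0^4 × 0^1 ≡ 0 × 0 (mod 5): 0 × 0 = 0 ≡ 0. So 5^5 ≡ 0 (mod 5).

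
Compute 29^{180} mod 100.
1

Using successive squaring:
Binary expansion of 180: 10110100
Powers of 29 mod 100 (each is the square of the previous):
  29^1 ≡ 29 (mod 100)
  29^2 ≡ 29² = 841 ≡ 41 (mod 100)
  29^4 ≡ 41² = 1681 ≡ 81 (mod 100)
  29^8 ≡ 81² = 6561 ≡ 61 (mod 100)
  29^16 ≡ 61² = 3721 ≡ 21 (mod 100)
  29^32 ≡ 21² = 441 ≡ 41 (mod 100)
  29^64 ≡ 41² = 1681 ≡ 81 (mod 100)
  29^128 ≡ 81² = 6561 ≡ 61 (mod 100)
180 = 128 + 32 + 16 + 4, so 29^180 = 29^128 × 29^32 × 29^16 × 29^4 ≡ 61 × 41 × 21 × 81 (mod 100)
Multiplying step by step:
  61 × 41 = 2501 ≡ 1 (mod 100)
  1 × 21 = 21 ≡ 21 (mod 100)
  21 × 81 = 1701 ≡ 1 (mod 100)
Result: 29^180 ≡ 1 (mod 100)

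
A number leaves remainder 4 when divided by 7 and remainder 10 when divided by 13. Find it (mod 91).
M = 7 × 13 = 91. M₁ = 13, y₁ ≡ 6 (mod 7). M₂ = 7, y₂ ≡ 2 (mod 13). n = 4×13×6 + 10×7×2 ≡ 88 (mod 91)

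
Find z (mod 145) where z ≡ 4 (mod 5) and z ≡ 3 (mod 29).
M = 5 × 29 = 145. M₁ = 29, y₁ ≡ 4 (mod 5). M₂ = 5, y₂ ≡ 6 (mod 29). z = 4×29×4 + 3×5×6 ≡ 119 (mod 145)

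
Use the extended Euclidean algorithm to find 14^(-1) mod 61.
Extended GCD: 14(-13) + 61(3) = 1. So 14^(-1) ≡ 48 ≡ 48 (mod 61). Verify: 14 × 48 = 672 ≡ 1 (mod 61)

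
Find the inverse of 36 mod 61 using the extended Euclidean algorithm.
Extended GCD: 36(-22) + 61(13) = 1. So 36^(-1) ≡ 39 ≡ 39 (mod 61). Verify: 36 × 39 = 1404 ≡ 1 (mod 61)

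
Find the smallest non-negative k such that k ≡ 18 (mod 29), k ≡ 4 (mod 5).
134

Using the Chinese Remainder Theorem:
M = product of moduli = 145
For equation 1: M_1 = 5, 5 ≡ 5 (mod 29), inverse of 5 mod 29 is 6 (check: 5 × 6 = 30 ≡ 1 (mod 29))
For equation 2: M_2 = 29, 29 ≡ 4 (mod 5), inverse of 29 mod 5 is 4 (check: 4 × 4 = 16 ≡ 1 (mod 5))
Combine: k ≡ Σ r_i×M_i×(M_i⁻¹ mod m_i) = 18×5×6 + 4×29×4 = 540 + 464 = 1004
1004 mod 145 = 134
k ≡ 134 (mod 145)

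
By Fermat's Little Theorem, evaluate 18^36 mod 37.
By Fermat's Little Theorem, 18^{36} ≡ 1 (mod 37) since 37 is prime and gcd(18, 37) = 1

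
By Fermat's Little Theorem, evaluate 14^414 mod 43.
By Fermat: 14^{42} ≡ 1 (mod 43). 414 ≡ 36 (mod 42). So 14^{414} ≡ 14^{36} ≡ 41 (mod 43)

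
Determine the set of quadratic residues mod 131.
QRs mod 131: {1, 3, 4, 5, 7, 9, 11, 12, 13, 15, 16, 20, 21, 25, 27, 28, 33, 34, 35, 36, 38, 39, 41, 43, 44, 45, 46, 48, 49, 52, 53, 55, 58, 59, 60, 61, 62, 63, 64, 65, 74, 75, 77, 80, 81, 84, 89, 91, 94, 99, 100, 101, 102, 105, 107, 108, 109, 112, 113, 114, 117, 121, 123, 125, 129}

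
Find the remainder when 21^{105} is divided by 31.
By Fermat: 21^{30} ≡ 1 (mod 31). 105 = 3×30 + 15. So 21^{105} ≡ 21^{15} ≡ 30 (mod 31)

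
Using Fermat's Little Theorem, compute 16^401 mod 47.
By Fermat: 16^{46} ≡ 1 (mod 47). 401 = 8×46 + 33. So 16^{401} ≡ 16^{33} ≡ 36 (mod 47)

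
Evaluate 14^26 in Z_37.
Using repeated squaring. 26 = 16 + 8 + 2 (binary 11010). Repeated squaring mod 37: 14^1 ≡ 14; 14^2 ≡ 14² = 196 ≡ 11; 14^4 ≡ 11² = 121 ≡ 10; 14^8 ≡ 10² = 100 ≡ 26; 14^16 ≡ 26² = 676 ≡ 10. Multiply: 14^26 = 14^16 × 14^8 × 14^2 ≡ 10 × 26 × 11 (mod 37): 10 × 26 = 260 ≡ 1; 1 × 11 = 11 ≡ 11. So 14^26 ≡ 11 (mod 37).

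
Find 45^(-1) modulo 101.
9

Using Extended Euclidean Algorithm:
gcd(45, 101) = 1
Bezout coefficients: 45 × 9 + 101 × -4 = 1
So 45 × 9 ≡ 1 (mod 101)
The inverse is 9 mod 101 = 9
Verification: 45 × 9 = 405 = 4 × 101 + 1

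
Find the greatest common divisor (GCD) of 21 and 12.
3

Using the Euclidean algorithm:
21 = 1 × 12 + 9
12 = 1 × 9 + 3
9 = 3 × 3 + 0

GCD(21, 12) = 3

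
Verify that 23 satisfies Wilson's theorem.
(22)! mod 23 = 22. Since this equals -1 (mod 23), Wilson confirms 23 is prime.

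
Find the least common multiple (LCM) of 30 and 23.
690

First find GCD(30, 23) using the Euclidean algorithm:
30 = 1 × 23 + 7
23 = 3 × 7 + 2
7 = 3 × 2 + 1
2 = 2 × 1 + 0
GCD(30, 23) = 1

LCM formula: LCM(a, b) = (a × b) / GCD(a, b)
LCM(30, 23) = (30 × 23) / 1
LCM(30, 23) = 690 / 1
LCM(30, 23) = 690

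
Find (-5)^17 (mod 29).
Using repeated squaring. (-5) ≡ 24 (mod 29). 17 = 16 + 1 (binary 10001). Repeated squaring mod 29: 24^1 ≡ 24; 24^2 ≡ 24² = 576 ≡ 25; 24^4 ≡ 25² = 625 ≡ 16; 24^8 ≡ 16² = 256 ≡ 24; 24^16 ≡ 24² = 576 ≡ 25. Multiply: (-5)^17 ≡ 24^16 × 24^1 ≡ 25 × 24 (mod 29): 25 × 24 = 600 ≡ 20. So (-5)^17 ≡ 20 (mod 29).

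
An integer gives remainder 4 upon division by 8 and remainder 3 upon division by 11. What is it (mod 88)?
M = 8 × 11 = 88. M₁ = 11, y₁ ≡ 3 (mod 8). M₂ = 8, y₂ ≡ 7 (mod 11). y = 4×11×3 + 3×8×7 ≡ 36 (mod 88). The smallest positive such number is 36.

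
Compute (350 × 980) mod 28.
0

(350 × 980) = 343000
343000 mod 28 = 0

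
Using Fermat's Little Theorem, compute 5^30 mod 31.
By Fermat's Little Theorem, 5^{30} ≡ 1 (mod 31) since 31 is prime and gcd(5, 31) = 1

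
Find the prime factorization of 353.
353

Divide by primes starting from smallest:
353 ÷ 353 = 1

353 = 353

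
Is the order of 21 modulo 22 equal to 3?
No, the actual order is 2, not 3.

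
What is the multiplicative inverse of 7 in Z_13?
2

Using Extended Euclidean Algorithm:
gcd(7, 13) = 1
Bezout coefficients: 7 × 2 + 13 × -1 = 1
So 7 × 2 ≡ 1 (mod 13)
The inverse is 2 mod 13 = 2
Verification: 7 × 2 = 14 = 1 × 13 + 1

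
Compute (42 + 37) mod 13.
1

(42 + 37) = 79
79 mod 13 = 1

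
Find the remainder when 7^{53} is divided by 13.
By Fermat: 7^{12} ≡ 1 (mod 13). 53 = 4×12 + 5. So 7^{53} ≡ 7^{5} ≡ 11 (mod 13)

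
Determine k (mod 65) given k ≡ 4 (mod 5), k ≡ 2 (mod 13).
54

Using the Chinese Remainder Theorem:
M = product of moduli = 65
For equation 1: M_1 = 13, 13 ≡ 3 (mod 5), inverse of 13 mod 5 is 2 (check: 3 × 2 = 6 ≡ 1 (mod 5))
For equation 2: M_2 = 5, 5 ≡ 5 (mod 13), inverse of 5 mod 13 is 8 (check: 5 × 8 = 40 ≡ 1 (mod 13))
Combine: k ≡ Σ r_i×M_i×(M_i⁻¹ mod m_i) = 4×13×2 + 2×5×8 = 104 + 80 = 184
184 mod 65 = 54
k ≡ 54 (mod 65)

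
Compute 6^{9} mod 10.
6

Using successive squaring:
Binary expansion of 9: 1001
Powers of 6 mod 10 (each is the square of the previous):
  6^1 ≡ 6 (mod 10)
  6^2 ≡ 6² = 36 ≡ 6 (mod 10)
  6^4 ≡ 6² = 36 ≡ 6 (mod 10)
  6^8 ≡ 6² = 36 ≡ 6 (mod 10)
9 = 8 + 1, so 6^9 = 6^8 × 6^1 ≡ 6 × 6 (mod 10)
Multiplying step by step:
  6 × 6 = 36 ≡ 6 (mod 10)
Result: 6^9 ≡ 6 (mod 10)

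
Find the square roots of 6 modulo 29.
The square roots of 6 mod 29 are 8 and 21. Verify: 8² = 64 ≡ 6 (mod 29)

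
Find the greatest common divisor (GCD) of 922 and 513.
1

Using the Euclidean algorithm:
922 = 1 × 513 + 409
513 = 1 × 409 + 104
409 = 3 × 104 + 97
104 = 1 × 97 + 7
97 = 13 × 7 + 6
7 = 1 × 6 + 1
6 = 6 × 1 + 0

GCD(922, 513) = 1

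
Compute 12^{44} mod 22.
12

Using successive squaring:
Binary expansion of 44: 101100
Powers of 12 mod 22 (each is the square of the previous):
  12^1 ≡ 12 (mod 22)
  12^2 ≡ 12² = 144 ≡ 12 (mod 22)
  12^4 ≡ 12² = 144 ≡ 12 (mod 22)
  12^8 ≡ 12² = 144 ≡ 12 (mod 22)
  12^16 ≡ 12² = 144 ≡ 12 (mod 22)
  12^32 ≡ 12² = 144 ≡ 12 (mod 22)
44 = 32 + 8 + 4, so 12^44 = 12^32 × 12^8 × 12^4 ≡ 12 × 12 × 12 (mod 22)
Multiplying step by step:
  12 × 12 = 144 ≡ 12 (mod 22)
  12 × 12 = 144 ≡ 12 (mod 22)
Result: 12^44 ≡ 12 (mod 22)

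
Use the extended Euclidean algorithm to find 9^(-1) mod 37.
Extended GCD: 9(-4) + 37(1) = 1. So 9^(-1) ≡ 33 ≡ 33 (mod 37). Verify: 9 × 33 = 297 ≡ 1 (mod 37)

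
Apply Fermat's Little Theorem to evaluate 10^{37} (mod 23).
5

By Fermat's Little Theorem, a^(p-1) ≡ 1 (mod p) for prime p and gcd(a, p) = 1
Here p = 23, so 10^22 ≡ 1 (mod 23)
We can reduce the exponent: 37 mod 22 = 15
So 10^37 ≡ 10^15 (mod 23)
Computing: 10^15 mod 23 = 5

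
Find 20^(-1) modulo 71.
32

Using Extended Euclidean Algorithm:
gcd(20, 71) = 1
Bezout coefficients: 20 × 32 + 71 × -9 = 1
So 20 × 32 ≡ 1 (mod 71)
The inverse is 32 mod 71 = 32
Verification: 20 × 32 = 640 = 9 × 71 + 1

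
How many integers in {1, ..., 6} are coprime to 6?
2

Prime factorization: 6 = 2 × 3
Using the formula φ(n) = n × Π(1 - 1/p) for each prime factor p:
φ(6) = 6 × (1 - 1/2) × (1 - 1/3)
φ(6) = 2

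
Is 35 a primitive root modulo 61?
Yes

To verify, check if 35^(60/q) ≢ 1 (mod 61) for each prime divisor q of 60
Divisors of 60 = 60: [1, 2, 3, 4, 5, 6, 10, 12, 15, 20, 30, 60]
  35^(60/2) = 35^30 ≡ 60 (mod 61)
  35^(60/3) = 35^20 ≡ 13 (mod 61)
  35^(60/5) = 35^12 ≡ 9 (mod 61)
Conclusion: 35 is a primitive root modulo 61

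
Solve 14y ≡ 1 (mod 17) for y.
14^(-1) ≡ 11 (mod 17). Verification: 14 × 11 = 154 ≡ 1 (mod 17)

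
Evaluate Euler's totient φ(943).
880

Prime factorization: 943 = 23 × 41
Using the formula φ(n) = n × Π(1 - 1/p) for each prime factor p:
φ(943) = 943 × (1 - 1/23) × (1 - 1/41)
φ(943) = 880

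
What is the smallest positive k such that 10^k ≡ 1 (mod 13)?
Powers of 10 mod 13: 10^1≡10, 10^2≡9, 10^3≡12, 10^4≡3, 10^5≡4, 10^6≡1. Order = 6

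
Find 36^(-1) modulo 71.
2

Using Extended Euclidean Algorithm:
gcd(36, 71) = 1
Bezout coefficients: 36 × 2 + 71 × -1 = 1
So 36 × 2 ≡ 1 (mod 71)
The inverse is 2 mod 71 = 2
Verification: 36 × 2 = 72 = 1 × 71 + 1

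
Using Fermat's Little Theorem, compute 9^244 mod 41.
By Fermat: 9^{40} ≡ 1 (mod 41). 244 ≡ 4 (mod 40). So 9^{244} ≡ 9^{4} ≡ 1 (mod 41)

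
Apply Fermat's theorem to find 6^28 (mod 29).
By Fermat's Little Theorem, 6^{28} ≡ 1 (mod 29) since 29 is prime and gcd(6, 29) = 1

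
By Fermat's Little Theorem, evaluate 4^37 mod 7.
By Fermat: 4^{6} ≡ 1 (mod 7). 37 = 6×6 + 1. So 4^{37} ≡ 4^{1} ≡ 4 (mod 7)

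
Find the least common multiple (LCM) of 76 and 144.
2736

First find GCD(76, 144) using the Euclidean algorithm:
76 = 0 × 144 + 76
144 = 1 × 76 + 68
76 = 1 × 68 + 8
68 = 8 × 8 + 4
8 = 2 × 4 + 0
GCD(76, 144) = 4

LCM formula: LCM(a, b) = (a × b) / GCD(a, b)
LCM(76, 144) = (76 × 144) / 4
LCM(76, 144) = 10944 / 4
LCM(76, 144) = 2736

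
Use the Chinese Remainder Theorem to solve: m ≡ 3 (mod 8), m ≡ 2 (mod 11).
M = 8 × 11 = 88. M₁ = 11, y₁ ≡ 3 (mod 8). M₂ = 8, y₂ ≡ 7 (mod 11). m = 3×11×3 + 2×8×7 ≡ 35 (mod 88)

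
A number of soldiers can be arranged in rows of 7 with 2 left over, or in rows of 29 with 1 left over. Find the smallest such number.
M = 7 × 29 = 203. M₁ = 29, y₁ ≡ 1 (mod 7). M₂ = 7, y₂ ≡ 25 (mod 29). k = 2×29×1 + 1×7×25 ≡ 30 (mod 203). The smallest positive such number is 30.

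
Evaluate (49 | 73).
(49/73) = 49^{36} mod 73 = 1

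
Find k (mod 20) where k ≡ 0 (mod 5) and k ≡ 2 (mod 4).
M = 5 × 4 = 20. M₁ = 4, y₁ ≡ 4 (mod 5). M₂ = 5, y₂ ≡ 1 (mod 4). k = 0×4×4 + 2×5×1 ≡ 10 (mod 20)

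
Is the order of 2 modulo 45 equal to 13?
No, the actual order is 12, not 13.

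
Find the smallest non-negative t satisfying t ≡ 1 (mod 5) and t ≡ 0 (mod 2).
M = 5 × 2 = 10. M₁ = 2, y₁ ≡ 3 (mod 5). M₂ = 5, y₂ ≡ 1 (mod 2). t = 1×2×3 + 0×5×1 ≡ 6 (mod 10)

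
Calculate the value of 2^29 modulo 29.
Using Fermat: 2^{28} ≡ 1 (mod 29). 29 ≡ 1 (mod 28). So 2^{29} ≡ 2^{1} ≡ 2 (mod 29)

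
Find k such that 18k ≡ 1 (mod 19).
18^(-1) ≡ 18 (mod 19). Verification: 18 × 18 = 324 ≡ 1 (mod 19)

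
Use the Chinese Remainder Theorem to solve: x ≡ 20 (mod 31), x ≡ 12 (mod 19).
392

Using the Chinese Remainder Theorem:
M = product of moduli = 589
For equation 1: M_1 = 19, 19 ≡ 19 (mod 31), inverse of 19 mod 31 is 18 (check: 19 × 18 = 342 ≡ 1 (mod 31))
For equation 2: M_2 = 31, 31 ≡ 12 (mod 19), inverse of 31 mod 19 is 8 (check: 12 × 8 = 96 ≡ 1 (mod 19))
Combine: x ≡ Σ r_i×M_i×(M_i⁻¹ mod m_i) = 20×19×18 + 12×31×8 = 6840 + 2976 = 9816
9816 mod 589 = 392
x ≡ 392 (mod 589)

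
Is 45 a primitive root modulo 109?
No

To verify, check if 45^(108/q) ≢ 1 (mod 109) for each prime divisor q of 108
Divisors of 108 = 108: [1, 2, 3, 4, 6, 9, 12, 18, 27, 36, 54, 108]
  45^(108/2) = 45^54 ≡ 1 (mod 109)
  45^(108/3) = 45^36 ≡ 1 (mod 109)
Conclusion: 45 is not a primitive root modulo 109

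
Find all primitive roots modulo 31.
Primitive roots mod 31: {3, 11, 12, 13, 17, 21, 22, 24}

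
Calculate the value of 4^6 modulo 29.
6 = 4 + 2 (binary 110). Repeated squaring mod 29: 4^1 ≡ 4; 4^2 ≡ 4² = 16 ≡ 16; 4^4 ≡ 16² = 256 ≡ 24. Multiply: 4^6 = 4^4 × 4^2 ≡ 24 × 16 (mod 29): 24 × 16 = 384 ≡ 7. So 4^6 ≡ 7 (mod 29).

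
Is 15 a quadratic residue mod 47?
By Euler's criterion: 15^{23} ≡ 46 (mod 47). Since this equals -1 (≡ 46), 15 is not a QR.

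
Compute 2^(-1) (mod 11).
2^(-1) ≡ 6 (mod 11). Verification: 2 × 6 = 12 ≡ 1 (mod 11)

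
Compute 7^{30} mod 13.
12

Using successive squaring:
Binary expansion of 30: 11110
Powers of 7 mod 13 (each is the square of the previous):
  7^1 ≡ 7 (mod 13)
  7^2 ≡ 7² = 49 ≡ 10 (mod 13)
  7^4 ≡ 10² = 100 ≡ 9 (mod 13)
  7^8 ≡ 9² = 81 ≡ 3 (mod 13)
  7^16 ≡ 3² = 9 ≡ 9 (mod 13)
30 = 16 + 8 + 4 + 2, so 7^30 = 7^16 × 7^8 × 7^4 × 7^2 ≡ 9 × 3 × 9 × 10 (mod 13)
Multiplying step by step:
  9 × 3 = 27 ≡ 1 (mod 13)
  1 × 9 = 9 ≡ 9 (mod 13)
  9 × 10 = 90 ≡ 12 (mod 13)
Result: 7^30 ≡ 12 (mod 13)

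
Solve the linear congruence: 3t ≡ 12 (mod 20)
4

Since gcd(3, 20) = 1 divides 12, a solution exists.
Multiply both sides by the inverse of 3 mod 20:
  3^(-1) mod 20 = 7
  x ≡ 7 × 12 ≡ 84 ≡ 4 (mod 20)
Verification: 3 × 4 = 12 = 0 × 20 + 12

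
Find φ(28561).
26364

Prime factorization: 28561 = 13^4
Using the formula φ(n) = n × Π(1 - 1/p) for each prime factor p:
φ(28561) = 28561 × (1 - 1/13)
φ(28561) = 26364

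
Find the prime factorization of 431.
431

Divide by primes starting from smallest:
431 ÷ 431 = 1

431 = 431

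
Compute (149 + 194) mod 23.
21

(149 + 194) = 343
343 mod 23 = 21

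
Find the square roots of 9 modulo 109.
The square roots of 9 mod 109 are 3 and 106. Verify: 3² = 9 ≡ 9 (mod 109)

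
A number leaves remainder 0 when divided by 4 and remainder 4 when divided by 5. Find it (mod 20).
M = 4 × 5 = 20. M₁ = 5, y₁ ≡ 1 (mod 4). M₂ = 4, y₂ ≡ 4 (mod 5). y = 0×5×1 + 4×4×4 ≡ 4 (mod 20)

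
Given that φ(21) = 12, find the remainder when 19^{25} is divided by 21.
By Euler: 19^{12} ≡ 1 (mod 21) since gcd(19, 21) = 1. 25 = 2×12 + 1. So 19^{25} ≡ 19^{1} ≡ 19 (mod 21)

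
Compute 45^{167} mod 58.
49

Using successive squaring:
Binary expansion of 167: 10100111
Powers of 45 mod 58 (each is the square of the previous):
  45^1 ≡ 45 (mod 58)
  45^2 ≡ 45² = 2025 ≡ 53 (mod 58)
  45^4 ≡ 53² = 2809 ≡ 25 (mod 58)
  45^8 ≡ 25² = 625 ≡ 45 (mod 58)
  45^16 ≡ 45² = 2025 ≡ 53 (mod 58)
  45^32 ≡ 53² = 2809 ≡ 25 (mod 58)
  45^64 ≡ 25² = 625 ≡ 45 (mod 58)
  45^128 ≡ 45² = 2025 ≡ 53 (mod 58)
167 = 128 + 32 + 4 + 2 + 1, so 45^167 = 45^128 × 45^32 × 45^4 × 45^2 × 45^1 ≡ 53 × 25 × 25 × 53 × 45 (mod 58)
Multiplying step by step:
  53 × 25 = 1325 ≡ 49 (mod 58)
  49 × 25 = 1225 ≡ 7 (mod 58)
  7 × 53 = 371 ≡ 23 (mod 58)
  23 × 45 = 1035 ≡ 49 (mod 58)
Result: 45^167 ≡ 49 (mod 58)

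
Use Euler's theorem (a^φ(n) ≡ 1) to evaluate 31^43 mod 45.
By Euler: 31^{24} ≡ 1 (mod 45) since gcd(31, 45) = 1. 43 = 1×24 + 19. So 31^{43} ≡ 31^{19} ≡ 31 (mod 45)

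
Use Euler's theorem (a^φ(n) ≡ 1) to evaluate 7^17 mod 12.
By Euler: 7^{4} ≡ 1 (mod 12) since gcd(7, 12) = 1. 17 = 4×4 + 1. So 7^{17} ≡ 7^{1} ≡ 7 (mod 12)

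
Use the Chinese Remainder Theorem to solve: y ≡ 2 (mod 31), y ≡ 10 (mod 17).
95

Using the Chinese Remainder Theorem:
M = product of moduli = 527
For equation 1: M_1 = 17, 17 ≡ 17 (mod 31), inverse of 17 mod 31 is 11 (check: 17 × 11 = 187 ≡ 1 (mod 31))
For equation 2: M_2 = 31, 31 ≡ 14 (mod 17), inverse of 31 mod 17 is 11 (check: 14 × 11 = 154 ≡ 1 (mod 17))
Combine: y ≡ Σ r_i×M_i×(M_i⁻¹ mod m_i) = 2×17×11 + 10×31×11 = 374 + 3410 = 3784
3784 mod 527 = 95
y ≡ 95 (mod 527)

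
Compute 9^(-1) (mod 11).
5

Using Extended Euclidean Algorithm:
gcd(9, 11) = 1
Bezout coefficients: 9 × 5 + 11 × -4 = 1
So 9 × 5 ≡ 1 (mod 11)
The inverse is 5 mod 11 = 5
Verification: 9 × 5 = 45 = 4 × 11 + 1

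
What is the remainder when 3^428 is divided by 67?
Using Fermat: 3^{66} ≡ 1 (mod 67). 428 ≡ 32 (mod 66). So 3^{428} ≡ 3^{32} ≡ 22 (mod 67)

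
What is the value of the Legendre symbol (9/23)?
(9/23) = 9^{11} mod 23 = 1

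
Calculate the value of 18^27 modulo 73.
Using repeated squaring. 27 = 16 + 8 + 2 + 1 (binary 11011). Repeated squaring mod 73: 18^1 ≡ 18; 18^2 ≡ 18² = 324 ≡ 32; 18^4 ≡ 32² = 1024 ≡ 2; 18^8 ≡ 2² = 4 ≡ 4; 18^16 ≡ 4² = 16 ≡ 16. Multiply: 18^27 = 18^16 × 18^8 × 18^2 × 18^1 ≡ 16 × 4 × 32 × 18 (mod 73): 16 × 4 = 64 ≡ 64; 64 × 32 = 2048 ≡ 4; 4 × 18 = 72 ≡ 72. So 18^27 ≡ 72 (mod 73).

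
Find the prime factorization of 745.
5 × 149

Divide by primes starting from smallest:
745 ÷ 5 = 149
149 ÷ 149 = 1

745 = 5 × 149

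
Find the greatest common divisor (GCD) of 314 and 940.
2

Using the Euclidean algorithm:
314 = 0 × 940 + 314
940 = 2 × 314 + 312
314 = 1 × 312 + 2
312 = 156 × 2 + 0

GCD(314, 940) = 2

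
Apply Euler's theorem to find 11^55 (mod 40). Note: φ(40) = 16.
By Euler: 11^{16} ≡ 1 (mod 40) since gcd(11, 40) = 1. 55 = 3×16 + 7. So 11^{55} ≡ 11^{7} ≡ 11 (mod 40)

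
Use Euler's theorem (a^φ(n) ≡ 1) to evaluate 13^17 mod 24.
By Euler: 13^{8} ≡ 1 (mod 24) since gcd(13, 24) = 1. 17 = 2×8 + 1. So 13^{17} ≡ 13^{1} ≡ 13 (mod 24)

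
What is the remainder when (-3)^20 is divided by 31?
Using repeated squaring. (-3) ≡ 28 (mod 31). 20 = 16 + 4 (binary 10100). Repeated squaring mod 31: 28^1 ≡ 28; 28^2 ≡ 28² = 784 ≡ 9; 28^4 ≡ 9² = 81 ≡ 19; 28^8 ≡ 19² = 361 ≡ 20; 28^16 ≡ 20² = 400 ≡ 28. Multiply: (-3)^20 ≡ 28^16 × 28^4 ≡ 28 × 19 (mod 31): 28 × 19 = 532 ≡ 5. So (-3)^20 ≡ 5 (mod 31).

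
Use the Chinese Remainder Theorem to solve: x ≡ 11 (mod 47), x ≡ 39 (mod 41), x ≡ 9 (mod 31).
30420

Using the Chinese Remainder Theorem:
M = product of moduli = 59737
For equation 1: M_1 = 1271, 1271 ≡ 2 (mod 47), inverse of 1271 mod 47 is 24 (check: 2 × 24 = 48 ≡ 1 (mod 47))
For equation 2: M_2 = 1457, 1457 ≡ 22 (mod 41), inverse of 1457 mod 41 is 28 (check: 22 × 28 = 616 ≡ 1 (mod 41))
For equation 3: M_3 = 1927, 1927 ≡ 5 (mod 31), inverse of 1927 mod 31 is 25 (check: 5 × 25 = 125 ≡ 1 (mod 31))
Combine: x ≡ Σ r_i×M_i×(M_i⁻¹ mod m_i) = 11×1271×24 + 39×1457×28 + 9×1927×25 = 335544 + 1591044 + 433575 = 2360163
2360163 mod 59737 = 30420
x ≡ 30420 (mod 59737)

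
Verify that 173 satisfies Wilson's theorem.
(172)! mod 173 = 172. Since this equals -1 (mod 173), Wilson confirms 173 is prime.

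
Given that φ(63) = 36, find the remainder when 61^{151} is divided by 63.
By Euler: 61^{36} ≡ 1 (mod 63) since gcd(61, 63) = 1. 151 = 4×36 + 7. So 61^{151} ≡ 61^{7} ≡ 61 (mod 63)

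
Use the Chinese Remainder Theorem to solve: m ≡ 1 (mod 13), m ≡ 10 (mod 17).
M = 13 × 17 = 221. M₁ = 17, y₁ ≡ 10 (mod 13). M₂ = 13, y₂ ≡ 4 (mod 17). m = 1×17×10 + 10×13×4 ≡ 27 (mod 221)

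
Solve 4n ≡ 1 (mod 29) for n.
22

Using Extended Euclidean Algorithm:
gcd(4, 29) = 1
Bezout coefficients: 4 × -7 + 29 × 1 = 1
So 4 × -7 ≡ 1 (mod 29)
The inverse is -7 mod 29 = 22
Verification: 4 × 22 = 88 = 3 × 29 + 1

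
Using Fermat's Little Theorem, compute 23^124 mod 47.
By Fermat: 23^{46} ≡ 1 (mod 47). 124 = 2×46 + 32. So 23^{124} ≡ 23^{32} ≡ 28 (mod 47)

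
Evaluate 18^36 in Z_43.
Using repeated squaring. 36 = 32 + 4 (binary 100100). Repeated squaring mod 43: 18^1 ≡ 18; 18^2 ≡ 18² = 324 ≡ 23; 18^4 ≡ 23² = 529 ≡ 13; 18^8 ≡ 13² = 169 ≡ 40; 18^16 ≡ 40² = 1600 ≡ 9; 18^32 ≡ 9² = 81 ≡ 38. Multiply: 18^36 = 18^32 × 18^4 ≡ 38 × 13 (mod 43): 38 × 13 = 494 ≡ 21. So 18^36 ≡ 21 (mod 43).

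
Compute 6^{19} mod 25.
21

Using successive squaring:
Binary expansion of 19: 10011
Powers of 6 mod 25 (each is the square of the previous):
  6^1 ≡ 6 (mod 25)
  6^2 ≡ 6² = 36 ≡ 11 (mod 25)
  6^4 ≡ 11² = 121 ≡ 21 (mod 25)
  6^8 ≡ 21² = 441 ≡ 16 (mod 25)
  6^16 ≡ 16² = 256 ≡ 6 (mod 25)
19 = 16 + 2 + 1, so 6^19 = 6^16 × 6^2 × 6^1 ≡ 6 × 11 × 6 (mod 25)
Multiplying step by step:
  6 × 11 = 66 ≡ 16 (mod 25)
  16 × 6 = 96 ≡ 21 (mod 25)
Result: 6^19 ≡ 21 (mod 25)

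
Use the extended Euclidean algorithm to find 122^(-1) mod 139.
Extended GCD: 122(49) + 139(-43) = 1. So 122^(-1) ≡ 49 ≡ 49 (mod 139). Verify: 122 × 49 = 5978 ≡ 1 (mod 139)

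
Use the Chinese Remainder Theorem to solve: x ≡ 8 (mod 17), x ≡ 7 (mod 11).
161

Using the Chinese Remainder Theorem:
M = product of moduli = 187
For equation 1: M_1 = 11, 11 ≡ 11 (mod 17), inverse of 11 mod 17 is 14 (check: 11 × 14 = 154 ≡ 1 (mod 17))
For equation 2: M_2 = 17, 17 ≡ 6 (mod 11), inverse of 17 mod 11 is 2 (check: 6 × 2 = 12 ≡ 1 (mod 11))
Combine: x ≡ Σ r_i×M_i×(M_i⁻¹ mod m_i) = 8×11×14 + 7×17×2 = 1232 + 238 = 1470
1470 mod 187 = 161
x ≡ 161 (mod 187)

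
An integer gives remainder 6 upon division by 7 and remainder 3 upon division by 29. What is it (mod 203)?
M = 7 × 29 = 203. M₁ = 29, y₁ ≡ 1 (mod 7). M₂ = 7, y₂ ≡ 25 (mod 29). n = 6×29×1 + 3×7×25 ≡ 90 (mod 203). The smallest positive such number is 90.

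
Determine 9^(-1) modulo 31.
9^(-1) ≡ 7 (mod 31). Verification: 9 × 7 = 63 ≡ 1 (mod 31)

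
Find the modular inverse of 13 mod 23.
13^(-1) ≡ 16 (mod 23). Verification: 13 × 16 = 208 ≡ 1 (mod 23)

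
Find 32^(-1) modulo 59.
24

Using Extended Euclidean Algorithm:
gcd(32, 59) = 1
Bezout coefficients: 32 × 24 + 59 × -13 = 1
So 32 × 24 ≡ 1 (mod 59)
The inverse is 24 mod 59 = 24
Verification: 32 × 24 = 768 = 13 × 59 + 1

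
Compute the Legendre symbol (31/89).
(31/89) = 31^{44} mod 89 = -1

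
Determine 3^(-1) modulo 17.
3^(-1) ≡ 6 (mod 17). Verification: 3 × 6 = 18 ≡ 1 (mod 17)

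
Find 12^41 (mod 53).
Using repeated squaring. 41 = 32 + 8 + 1 (binary 101001). Repeated squaring mod 53: 12^1 ≡ 12; 12^2 ≡ 12² = 144 ≡ 38; 12^4 ≡ 38² = 1444 ≡ 13; 12^8 ≡ 13² = 169 ≡ 10; 12^16 ≡ 10² = 100 ≡ 47; 12^32 ≡ 47² = 2209 ≡ 36. Multiply: 12^41 = 12^32 × 12^8 × 12^1 ≡ 36 × 10 × 12 (mod 53): 36 × 10 = 360 ≡ 42; 42 × 12 = 504 ≡ 27. So 12^41 ≡ 27 (mod 53).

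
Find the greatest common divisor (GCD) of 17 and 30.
1

Using the Euclidean algorithm:
17 = 0 × 30 + 17
30 = 1 × 17 + 13
17 = 1 × 13 + 4
13 = 3 × 4 + 1
4 = 4 × 1 + 0

GCD(17, 30) = 1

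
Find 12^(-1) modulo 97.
89

Using Extended Euclidean Algorithm:
gcd(12, 97) = 1
Bezout coefficients: 12 × -8 + 97 × 1 = 1
So 12 × -8 ≡ 1 (mod 97)
The inverse is -8 mod 97 = 89
Verification: 12 × 89 = 1068 = 11 × 97 + 1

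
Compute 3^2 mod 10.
2 = 2 (binary 10). Repeated squaring mod 10: 3^1 ≡ 3; 3^2 ≡ 3² = 9 ≡ 9. So 3^2 ≡ 9 (mod 10).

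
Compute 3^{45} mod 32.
19

Using successive squaring:
Binary expansion of 45: 101101
Powers of 3 mod 32 (each is the square of the previous):
  3^1 ≡ 3 (mod 32)
  3^2 ≡ 3² = 9 ≡ 9 (mod 32)
  3^4 ≡ 9² = 81 ≡ 17 (mod 32)
  3^8 ≡ 17² = 289 ≡ 1 (mod 32)
  3^16 ≡ 1² = 1 ≡ 1 (mod 32)
  3^32 ≡ 1² = 1 ≡ 1 (mod 32)
45 = 32 + 8 + 4 + 1, so 3^45 = 3^32 × 3^8 × 3^4 × 3^1 ≡ 1 × 1 × 17 × 3 (mod 32)
Multiplying step by step:
  1 × 1 = 1 ≡ 1 (mod 32)
  1 × 17 = 17 ≡ 17 (mod 32)
  17 × 3 = 51 ≡ 19 (mod 32)
Result: 3^45 ≡ 19 (mod 32)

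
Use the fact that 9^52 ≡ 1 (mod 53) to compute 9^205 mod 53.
By Fermat: 9^{52} ≡ 1 (mod 53). 205 = 3×52 + 49. So 9^{205} ≡ 9^{49} ≡ 4 (mod 53)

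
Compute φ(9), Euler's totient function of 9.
6

Prime factorization: 9 = 3^2
Using the formula φ(n) = n × Π(1 - 1/p) for each prime factor p:
φ(9) = 9 × (1 - 1/3)
φ(9) = 6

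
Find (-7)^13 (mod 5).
Using Fermat: (-7)^{4} ≡ 1 (mod 5). 13 ≡ 1 (mod 4). So (-7)^{13} ≡ (-7)^{1} ≡ 3 (mod 5)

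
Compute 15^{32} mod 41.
16

Using successive squaring:
Binary expansion of 32: 100000
Powers of 15 mod 41 (each is the square of the previous):
  15^1 ≡ 15 (mod 41)
  15^2 ≡ 15² = 225 ≡ 20 (mod 41)
  15^4 ≡ 20² = 400 ≡ 31 (mod 41)
  15^8 ≡ 31² = 961 ≡ 18 (mod 41)
  15^16 ≡ 18² = 324 ≡ 37 (mod 41)
  15^32 ≡ 37² = 1369 ≡ 16 (mod 41)
32 is a power of 2, so 15^32 is the last square: ≡ 16 (mod 41)
Result: 15^32 ≡ 16 (mod 41)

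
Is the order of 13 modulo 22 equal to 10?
Yes, ord_22(13) = 10.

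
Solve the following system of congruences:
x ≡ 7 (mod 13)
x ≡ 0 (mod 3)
33

Using the Chinese Remainder Theorem:
M = product of moduli = 39
For equation 1: M_1 = 3, 3 ≡ 3 (mod 13), inverse of 3 mod 13 is 9 (check: 3 × 9 = 27 ≡ 1 (mod 13))
For equation 2: M_2 = 13, 13 ≡ 1 (mod 3), inverse of 13 mod 3 is 1 (check: 1 × 1 = 1 ≡ 1 (mod 3))
Combine: x ≡ Σ r_i×M_i×(M_i⁻¹ mod m_i) = 7×3×9 + 0×13×1 = 189 + 0 = 189
189 mod 39 = 33
x ≡ 33 (mod 39)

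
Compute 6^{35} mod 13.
11

Using successive squaring:
Binary expansion of 35: 100011
Powers of 6 mod 13 (each is the square of the previous):
  6^1 ≡ 6 (mod 13)
  6^2 ≡ 6² = 36 ≡ 10 (mod 13)
  6^4 ≡ 10² = 100 ≡ 9 (mod 13)
  6^8 ≡ 9² = 81 ≡ 3 (mod 13)
  6^16 ≡ 3² = 9 ≡ 9 (mod 13)
  6^32 ≡ 9² = 81 ≡ 3 (mod 13)
35 = 32 + 2 + 1, so 6^35 = 6^32 × 6^2 × 6^1 ≡ 3 × 10 × 6 (mod 13)
Multiplying step by step:
  3 × 10 = 30 ≡ 4 (mod 13)
  4 × 6 = 24 ≡ 11 (mod 13)
Result: 6^35 ≡ 11 (mod 13)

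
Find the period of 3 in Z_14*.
Powers of 3 mod 14: 3^1≡3, 3^2≡9, 3^3≡13, 3^4≡11, 3^5≡5, 3^6≡1. Order = 6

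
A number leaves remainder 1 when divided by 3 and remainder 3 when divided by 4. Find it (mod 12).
M = 3 × 4 = 12. M₁ = 4, y₁ ≡ 1 (mod 3). M₂ = 3, y₂ ≡ 3 (mod 4). y = 1×4×1 + 3×3×3 ≡ 7 (mod 12)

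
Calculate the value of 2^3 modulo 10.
3 = 2 + 1 (binary 11). Repeated squaring mod 10: 2^1 ≡ 2; 2^2 ≡ 2² = 4 ≡ 4. Multiply: 2^3 = 2^2 × 2^1 ≡ 4 × 2 (mod 10): 4 × 2 = 8 ≡ 8. So 2^3 ≡ 8 (mod 10).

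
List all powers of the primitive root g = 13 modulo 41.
g^1, g^2, ..., g^{40} mod 41: {13, 5, 24, 25, 38, 2, 26, 10, 7, 9, 35, 4, 11, 20, 14, 18, 29, 8, 22, 40, 28, 36, 17, 16, 3, 39, 15, 31, 34, 32, 6, 37, 30, 21, 27, 23, 12, 33, 19, 1}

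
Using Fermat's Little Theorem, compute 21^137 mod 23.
By Fermat: 21^{22} ≡ 1 (mod 23). 137 = 6×22 + 5. So 21^{137} ≡ 21^{5} ≡ 14 (mod 23)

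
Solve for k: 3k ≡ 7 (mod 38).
15

Since gcd(3, 38) = 1 divides 7, a solution exists.
Multiply both sides by the inverse of 3 mod 38:
  3^(-1) mod 38 = 13
  x ≡ 13 × 7 ≡ 91 ≡ 15 (mod 38)
Verification: 3 × 15 = 45 = 1 × 38 + 7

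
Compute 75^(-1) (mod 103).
11

Using Extended Euclidean Algorithm:
gcd(75, 103) = 1
Bezout coefficients: 75 × 11 + 103 × -8 = 1
So 75 × 11 ≡ 1 (mod 103)
The inverse is 11 mod 103 = 11
Verification: 75 × 11 = 825 = 8 × 103 + 1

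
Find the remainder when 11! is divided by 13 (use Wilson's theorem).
(12)! = (11)! × (12) ≡ -1 (mod 13). So (11)! ≡ -1 × (12)^(-1) ≡ (-1)×(-1) = 1 (mod 13)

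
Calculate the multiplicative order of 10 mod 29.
Powers of 10 mod 29: 10^1≡10, 10^2≡13, 10^3≡14, 10^4≡24, 10^5≡8, 10^6≡22, 10^7≡17, 10^8≡25, 10^9≡18, 10^10≡6, 10^11≡2, 10^12≡20, 10^13≡26, 10^14≡28, 10^15≡19, 10^16≡16, 10^17≡15, 10^18≡5, 10^19≡21, 10^20≡7, 10^21≡12, 10^22≡4, 10^23≡11, 10^24≡23, 10^25≡27, 10^26≡9, 10^27≡3, 10^28≡1. Order = 28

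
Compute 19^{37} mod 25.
14

Using successive squaring:
Binary expansion of 37: 100101
Powers of 19 mod 25 (each is the square of the previous):
  19^1 ≡ 19 (mod 25)
  19^2 ≡ 19² = 361 ≡ 11 (mod 25)
  19^4 ≡ 11² = 121 ≡ 21 (mod 25)
  19^8 ≡ 21² = 441 ≡ 16 (mod 25)
  19^16 ≡ 16² = 256 ≡ 6 (mod 25)
  19^32 ≡ 6² = 36 ≡ 11 (mod 25)
37 = 32 + 4 + 1, so 19^37 = 19^32 × 19^4 × 19^1 ≡ 11 × 21 × 19 (mod 25)
Multiplying step by step:
  11 × 21 = 231 ≡ 6 (mod 25)
  6 × 19 = 114 ≡ 14 (mod 25)
Result: 19^37 ≡ 14 (mod 25)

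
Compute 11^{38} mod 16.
9

Using successive squaring:
Binary expansion of 38: 100110
Powers of 11 mod 16 (each is the square of the previous):
  11^1 ≡ 11 (mod 16)
  11^2 ≡ 11² = 121 ≡ 9 (mod 16)
  11^4 ≡ 9² = 81 ≡ 1 (mod 16)
  11^8 ≡ 1² = 1 ≡ 1 (mod 16)
  11^16 ≡ 1² = 1 ≡ 1 (mod 16)
  11^32 ≡ 1² = 1 ≡ 1 (mod 16)
38 = 32 + 4 + 2, so 11^38 = 11^32 × 11^4 × 11^2 ≡ 1 × 1 × 9 (mod 16)
Multiplying step by step:
  1 × 1 = 1 ≡ 1 (mod 16)
  1 × 9 = 9 ≡ 9 (mod 16)
Result: 11^38 ≡ 9 (mod 16)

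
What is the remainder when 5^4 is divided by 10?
4 = 4 (binary 100). Repeated squaring mod 10: 5^1 ≡ 5; 5^2 ≡ 5² = 25 ≡ 5; 5^4 ≡ 5² = 25 ≡ 5. So 5^4 ≡ 5 (mod 10).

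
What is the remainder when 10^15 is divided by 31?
Using repeated squaring. 15 = 8 + 4 + 2 + 1 (binary 1111). Repeated squaring mod 31: 10^1 ≡ 10; 10^2 ≡ 10² = 100 ≡ 7; 10^4 ≡ 7² = 49 ≡ 18; 10^8 ≡ 18² = 324 ≡ 14. Multiply: 10^15 = 10^8 × 10^4 × 10^2 × 10^1 ≡ 14 × 18 × 7 × 10 (mod 31): 14 × 18 = 252 ≡ 4; 4 × 7 = 28 ≡ 28; 28 × 10 = 280 ≡ 1. So 10^15 ≡ 1 (mod 31).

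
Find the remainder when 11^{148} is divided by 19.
By Fermat: 11^{18} ≡ 1 (mod 19). 148 = 8×18 + 4. So 11^{148} ≡ 11^{4} ≡ 11 (mod 19)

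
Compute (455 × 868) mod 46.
30

(455 × 868) = 394940
394940 mod 46 = 30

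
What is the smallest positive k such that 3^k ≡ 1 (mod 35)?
Powers of 3 mod 35: 3^1≡3, 3^2≡9, 3^3≡27, 3^4≡11, 3^5≡33, 3^6≡29, 3^7≡17, 3^8≡16, 3^9≡13, 3^10≡4, 3^11≡12, 3^12≡1. Order = 12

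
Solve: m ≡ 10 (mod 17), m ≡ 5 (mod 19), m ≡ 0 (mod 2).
M = 17 × 19 × 2 = 646. M₁ = 38, y₁ ≡ 13 (mod 17). M₂ = 34, y₂ ≡ 14 (mod 19). M₃ = 323, y₃ ≡ 1 (mod 2). m = 10×38×13 + 5×34×14 + 0×323×1 ≡ 214 (mod 646)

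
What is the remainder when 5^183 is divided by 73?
Using Fermat: 5^{72} ≡ 1 (mod 73). 183 ≡ 39 (mod 72). So 5^{183} ≡ 5^{39} ≡ 21 (mod 73)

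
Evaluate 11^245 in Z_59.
Using Fermat: 11^{58} ≡ 1 (mod 59). 245 ≡ 13 (mod 58). So 11^{245} ≡ 11^{13} ≡ 54 (mod 59)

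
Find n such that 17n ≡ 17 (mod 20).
1

Since gcd(17, 20) = 1 divides 17, a solution exists.
Multiply both sides by the inverse of 17 mod 20:
  17^(-1) mod 20 = 13
  x ≡ 13 × 17 ≡ 221 ≡ 1 (mod 20)
Verification: 17 × 1 = 17 = 0 × 20 + 17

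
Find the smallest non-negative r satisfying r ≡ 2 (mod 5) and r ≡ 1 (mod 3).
M = 5 × 3 = 15. M₁ = 3, y₁ ≡ 2 (mod 5). M₂ = 5, y₂ ≡ 2 (mod 3). r = 2×3×2 + 1×5×2 ≡ 7 (mod 15)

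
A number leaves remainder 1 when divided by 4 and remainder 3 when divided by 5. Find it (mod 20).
M = 4 × 5 = 20. M₁ = 5, y₁ ≡ 1 (mod 4). M₂ = 4, y₂ ≡ 4 (mod 5). x = 1×5×1 + 3×4×4 ≡ 13 (mod 20)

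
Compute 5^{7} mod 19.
16

Using successive squaring:
Binary expansion of 7: 111
Powers of 5 mod 19 (each is the square of the previous):
  5^1 ≡ 5 (mod 19)
  5^2 ≡ 5² = 25 ≡ 6 (mod 19)
  5^4 ≡ 6² = 36 ≡ 17 (mod 19)
7 = 4 + 2 + 1, so 5^7 = 5^4 × 5^2 × 5^1 ≡ 17 × 6 × 5 (mod 19)
Multiplying step by step:
  17 × 6 = 102 ≡ 7 (mod 19)
  7 × 5 = 35 ≡ 16 (mod 19)
Result: 5^7 ≡ 16 (mod 19)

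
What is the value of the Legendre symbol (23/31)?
(23/31) = 23^{15} mod 31 = -1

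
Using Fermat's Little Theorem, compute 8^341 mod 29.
By Fermat: 8^{28} ≡ 1 (mod 29). 341 ≡ 5 (mod 28). So 8^{341} ≡ 8^{5} ≡ 27 (mod 29)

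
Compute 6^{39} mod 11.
2

Using successive squaring:
Binary expansion of 39: 100111
Powers of 6 mod 11 (each is the square of the previous):
  6^1 ≡ 6 (mod 11)
  6^2 ≡ 6² = 36 ≡ 3 (mod 11)
  6^4 ≡ 3² = 9 ≡ 9 (mod 11)
  6^8 ≡ 9² = 81 ≡ 4 (mod 11)
  6^16 ≡ 4² = 16 ≡ 5 (mod 11)
  6^32 ≡ 5² = 25 ≡ 3 (mod 11)
39 = 32 + 4 + 2 + 1, so 6^39 = 6^32 × 6^4 × 6^2 × 6^1 ≡ 3 × 9 × 3 × 6 (mod 11)
Multiplying step by step:
  3 × 9 = 27 ≡ 5 (mod 11)
  5 × 3 = 15 ≡ 4 (mod 11)
  4 × 6 = 24 ≡ 2 (mod 11)
Result: 6^39 ≡ 2 (mod 11)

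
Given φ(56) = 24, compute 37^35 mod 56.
By Euler: 37^{24} ≡ 1 (mod 56) since gcd(37, 56) = 1. 35 = 1×24 + 11. So 37^{35} ≡ 37^{11} ≡ 53 (mod 56)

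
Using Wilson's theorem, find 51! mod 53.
(52)! = (51)! × (52) ≡ -1 (mod 53). So (51)! ≡ -1 × (52)^(-1) ≡ (-1)×(-1) = 1 (mod 53)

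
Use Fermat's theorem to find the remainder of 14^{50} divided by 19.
9

By Fermat's Little Theorem, a^(p-1) ≡ 1 (mod p) for prime p and gcd(a, p) = 1
Here p = 19, so 14^18 ≡ 1 (mod 19)
We can reduce the exponent: 50 mod 18 = 14
So 14^50 ≡ 14^14 (mod 19)
Computing: 14^14 mod 19 = 9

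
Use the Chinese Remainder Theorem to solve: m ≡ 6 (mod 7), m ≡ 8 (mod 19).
M = 7 × 19 = 133. M₁ = 19, y₁ ≡ 3 (mod 7). M₂ = 7, y₂ ≡ 11 (mod 19). m = 6×19×3 + 8×7×11 ≡ 27 (mod 133)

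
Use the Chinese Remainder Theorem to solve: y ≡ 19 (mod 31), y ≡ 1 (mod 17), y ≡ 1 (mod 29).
12326

Using the Chinese Remainder Theorem:
M = product of moduli = 15283
For equation 1: M_1 = 493, 493 ≡ 28 (mod 31), inverse of 493 mod 31 is 10 (check: 28 × 10 = 280 ≡ 1 (mod 31))
For equation 2: M_2 = 899, 899 ≡ 15 (mod 17), inverse of 899 mod 17 is 8 (check: 15 × 8 = 120 ≡ 1 (mod 17))
For equation 3: M_3 = 527, 527 ≡ 5 (mod 29), inverse of 527 mod 29 is 6 (check: 5 × 6 = 30 ≡ 1 (mod 29))
Combine: y ≡ Σ r_i×M_i×(M_i⁻¹ mod m_i) = 19×493×10 + 1×899×8 + 1×527×6 = 93670 + 7192 + 3162 = 104024
104024 mod 15283 = 12326
y ≡ 12326 (mod 15283)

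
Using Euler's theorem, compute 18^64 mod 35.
By Euler: 18^{24} ≡ 1 (mod 35) since gcd(18, 35) = 1. 64 = 2×24 + 16. So 18^{64} ≡ 18^{16} ≡ 11 (mod 35)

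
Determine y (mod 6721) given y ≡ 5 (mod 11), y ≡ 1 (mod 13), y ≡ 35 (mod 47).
599

Using the Chinese Remainder Theorem:
M = product of moduli = 6721
For equation 1: M_1 = 611, 611 ≡ 6 (mod 11), inverse of 611 mod 11 is 2 (check: 6 × 2 = 12 ≡ 1 (mod 11))
For equation 2: M_2 = 517, 517 ≡ 10 (mod 13), inverse of 517 mod 13 is 4 (check: 10 × 4 = 40 ≡ 1 (mod 13))
For equation 3: M_3 = 143, 143 ≡ 2 (mod 47), inverse of 143 mod 47 is 24 (check: 2 × 24 = 48 ≡ 1 (mod 47))
Combine: y ≡ Σ r_i×M_i×(M_i⁻¹ mod m_i) = 5×611×2 + 1×517×4 + 35×143×24 = 6110 + 2068 + 120120 = 128298
128298 mod 6721 = 599
y ≡ 599 (mod 6721)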